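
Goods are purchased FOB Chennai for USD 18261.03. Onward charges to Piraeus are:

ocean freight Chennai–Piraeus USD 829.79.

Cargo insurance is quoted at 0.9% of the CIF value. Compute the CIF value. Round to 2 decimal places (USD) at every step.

CIF value: USD 19264.20

Let C be the CIF value. C = FOB price + freight + 0.9% × C
C − 0.9% × C = 18261.03 + 829.79
0.991 × C = 19090.82
C = 19090.82 / 0.991 = 19264.20
Insurance premium = 0.9% × 19264.20 = 173.38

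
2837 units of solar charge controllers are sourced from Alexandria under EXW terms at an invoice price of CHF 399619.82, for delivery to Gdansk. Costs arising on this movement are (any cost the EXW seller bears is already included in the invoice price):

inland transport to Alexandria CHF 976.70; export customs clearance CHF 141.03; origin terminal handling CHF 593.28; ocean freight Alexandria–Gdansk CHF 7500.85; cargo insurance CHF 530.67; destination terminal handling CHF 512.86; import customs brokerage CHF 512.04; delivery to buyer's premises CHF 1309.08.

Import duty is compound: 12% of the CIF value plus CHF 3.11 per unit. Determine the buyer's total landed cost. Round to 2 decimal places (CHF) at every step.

EXW: the seller makes goods available at their premises; the buyer bears all onward costs.
CIF value = EXW price + inland to port + export clearance + origin terminal + freight + insurance = 399619.82 + 976.70 + 141.03 + 593.28 + 7500.85 + 530.67 = 409362.35
Ad valorem component: 409362.35 × 12% = 49123.48
Specific component: 2837 × 3.11 = 8823.07
Import duty = 49123.48 + 8823.07 = 57946.55
Buyer bears: inland to port 976.70 + export clearance 141.03 + origin terminal 593.28 + freight 7500.85 + insurance 530.67 + destination terminal 512.86 + brokerage 512.04 + delivery 1309.08 + duty 57946.55 = 70023.06
Landed cost = invoice 399619.82 + 70023.06 = 469642.88

Total landed cost: CHF 469642.88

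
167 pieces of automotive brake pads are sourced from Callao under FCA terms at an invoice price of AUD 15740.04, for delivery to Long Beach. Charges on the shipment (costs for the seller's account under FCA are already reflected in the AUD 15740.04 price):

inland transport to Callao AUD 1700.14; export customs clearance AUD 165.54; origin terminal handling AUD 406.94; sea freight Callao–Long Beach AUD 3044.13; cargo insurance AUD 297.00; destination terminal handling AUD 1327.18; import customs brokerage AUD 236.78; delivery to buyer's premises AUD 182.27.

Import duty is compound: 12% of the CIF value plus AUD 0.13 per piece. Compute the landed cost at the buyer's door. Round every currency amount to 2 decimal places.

Total landed cost: AUD 23594.62

FCA: the seller delivers export-cleared goods to the carrier; the buyer bears costs from that point.
Already in the invoice (seller's account under FCA): inland to port, export clearance — exclude.
CIF value = FCA price + origin terminal + freight + insurance = 15740.04 + 406.94 + 3044.13 + 297.00 = 19488.11
Ad valorem component: 19488.11 × 12% = 2338.57
Specific component: 167 × 0.13 = 21.71
Import duty = 2338.57 + 21.71 = 2360.28
Buyer bears: origin terminal 406.94 + freight 3044.13 + insurance 297.00 + destination terminal 1327.18 + brokerage 236.78 + delivery 182.27 + duty 2360.28 = 7854.58
Landed cost = invoice 15740.04 + 7854.58 = 23594.62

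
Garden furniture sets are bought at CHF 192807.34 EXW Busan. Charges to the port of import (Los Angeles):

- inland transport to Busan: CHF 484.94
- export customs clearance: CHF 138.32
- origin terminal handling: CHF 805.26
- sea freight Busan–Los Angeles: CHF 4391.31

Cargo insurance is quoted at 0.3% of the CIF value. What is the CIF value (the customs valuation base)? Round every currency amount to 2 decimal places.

Let C be the CIF value. C = EXW price + pre-shipment costs + freight + 0.3% × C
C − 0.3% × C = 192807.34 + 484.94 + 138.32 + 805.26 + 4391.31
0.997 × C = 198627.17
C = 198627.17 / 0.997 = 199224.84
Insurance premium = 0.3% × 199224.84 = 597.67

CIF value: CHF 199224.84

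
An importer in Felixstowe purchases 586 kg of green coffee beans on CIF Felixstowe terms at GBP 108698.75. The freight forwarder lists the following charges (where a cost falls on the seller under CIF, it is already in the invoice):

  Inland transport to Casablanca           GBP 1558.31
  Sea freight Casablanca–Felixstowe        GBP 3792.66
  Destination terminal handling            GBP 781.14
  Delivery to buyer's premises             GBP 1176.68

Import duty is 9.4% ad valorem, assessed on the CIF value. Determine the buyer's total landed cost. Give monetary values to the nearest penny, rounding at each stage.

CIF: the seller pays costs through ocean freight and marine insurance to the destination port.
Already in the invoice (seller's account under CIF): inland to port, freight — exclude.
The CIF price already equals the CIF value: 108698.75
Import duty = 108698.75 × 9.4% = 10217.68
Buyer bears: destination terminal 781.14 + delivery 1176.68 + duty 10217.68 = 12175.50
Landed cost = invoice 108698.75 + 12175.50 = 120874.25

Total landed cost: GBP 120874.25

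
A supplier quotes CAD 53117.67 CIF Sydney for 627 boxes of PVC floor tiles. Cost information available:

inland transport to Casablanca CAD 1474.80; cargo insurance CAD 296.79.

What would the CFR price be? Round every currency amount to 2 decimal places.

CFR price: CAD 52820.88

Not relevant to the conversion: inland to port — on the seller under both CIF and CFR; already in the CIF price and stays in the CFR price.
From CIF to CFR, the seller no longer bears: insurance.
CFR price = 53117.67 − 296.79 = 52820.88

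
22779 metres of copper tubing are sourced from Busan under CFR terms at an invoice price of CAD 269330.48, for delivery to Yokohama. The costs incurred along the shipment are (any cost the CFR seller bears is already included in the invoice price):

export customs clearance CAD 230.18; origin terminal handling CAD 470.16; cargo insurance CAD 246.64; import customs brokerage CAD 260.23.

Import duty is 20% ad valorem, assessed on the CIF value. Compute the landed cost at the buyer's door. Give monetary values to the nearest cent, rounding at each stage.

CFR: the seller pays costs through ocean freight to the destination port, but not insurance.
Already in the invoice (seller's account under CFR): export clearance, origin terminal — exclude.
CIF value = CFR price + insurance = 269330.48 + 246.64 = 269577.12
Import duty = 269577.12 × 20% = 53915.42
Buyer bears: insurance 246.64 + brokerage 260.23 + duty 53915.42 = 54422.29
Landed cost = invoice 269330.48 + 54422.29 = 323752.77

Total landed cost: CAD 323752.77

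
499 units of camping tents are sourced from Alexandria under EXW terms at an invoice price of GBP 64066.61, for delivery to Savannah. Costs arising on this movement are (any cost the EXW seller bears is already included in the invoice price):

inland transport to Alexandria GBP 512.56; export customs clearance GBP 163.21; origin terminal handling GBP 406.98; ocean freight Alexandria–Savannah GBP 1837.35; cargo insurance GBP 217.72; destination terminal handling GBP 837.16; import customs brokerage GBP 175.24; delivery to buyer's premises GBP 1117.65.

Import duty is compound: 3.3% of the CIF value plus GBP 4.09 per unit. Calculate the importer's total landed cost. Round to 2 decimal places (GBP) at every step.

Total landed cost: GBP 73593.14

EXW: the seller makes goods available at their premises; the buyer bears all onward costs.
CIF value = EXW price + inland to port + export clearance + origin terminal + freight + insurance = 64066.61 + 512.56 + 163.21 + 406.98 + 1837.35 + 217.72 = 67204.43
Ad valorem component: 67204.43 × 3.3% = 2217.75
Specific component: 499 × 4.09 = 2040.91
Import duty = 2217.75 + 2040.91 = 4258.66
Buyer bears: inland to port 512.56 + export clearance 163.21 + origin terminal 406.98 + freight 1837.35 + insurance 217.72 + destination terminal 837.16 + brokerage 175.24 + delivery 1117.65 + duty 4258.66 = 9526.53
Landed cost = invoice 64066.61 + 9526.53 = 73593.14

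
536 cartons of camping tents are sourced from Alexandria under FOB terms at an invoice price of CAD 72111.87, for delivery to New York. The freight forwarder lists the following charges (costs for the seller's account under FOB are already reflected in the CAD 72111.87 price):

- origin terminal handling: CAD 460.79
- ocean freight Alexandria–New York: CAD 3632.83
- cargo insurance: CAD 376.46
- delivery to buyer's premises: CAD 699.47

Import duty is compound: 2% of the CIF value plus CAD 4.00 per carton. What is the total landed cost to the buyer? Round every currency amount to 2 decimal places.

FOB: the seller bears costs until goods are on board at the origin port; the buyer bears freight, insurance and all costs thereafter.
Already in the invoice (seller's account under FOB): origin terminal — exclude.
CIF value = FOB price + freight + insurance = 72111.87 + 3632.83 + 376.46 = 76121.16
Ad valorem component: 76121.16 × 2% = 1522.42
Specific component: 536 × 4.00 = 2144.00
Import duty = 1522.42 + 2144.00 = 3666.42
Buyer bears: freight 3632.83 + insurance 376.46 + delivery 699.47 + duty 3666.42 = 8375.18
Landed cost = invoice 72111.87 + 8375.18 = 80487.05

Total landed cost: CAD 80487.05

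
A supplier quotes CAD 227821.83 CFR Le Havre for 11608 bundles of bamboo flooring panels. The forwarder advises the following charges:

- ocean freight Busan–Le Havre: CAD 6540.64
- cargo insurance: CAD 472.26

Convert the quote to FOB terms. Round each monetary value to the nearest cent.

FOB price: CAD 221281.19

Not relevant to the conversion: insurance — on the buyer under both terms; not part of either seller's price.
From CFR to FOB, the seller no longer bears: freight.
FOB price = 227821.83 − 6540.64 = 221281.19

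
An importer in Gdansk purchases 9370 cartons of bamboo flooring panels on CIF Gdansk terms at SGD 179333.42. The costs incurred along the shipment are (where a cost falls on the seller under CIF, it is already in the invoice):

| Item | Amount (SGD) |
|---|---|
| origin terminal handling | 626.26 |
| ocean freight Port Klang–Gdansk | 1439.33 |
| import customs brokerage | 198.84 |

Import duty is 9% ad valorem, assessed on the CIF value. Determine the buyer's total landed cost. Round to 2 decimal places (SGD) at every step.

Total landed cost: SGD 195672.27

CIF: the seller pays costs through ocean freight and marine insurance to the destination port.
Already in the invoice (seller's account under CIF): origin terminal, freight — exclude.
The CIF price already equals the CIF value: 179333.42
Import duty = 179333.42 × 9% = 16140.01
Buyer bears: brokerage 198.84 + duty 16140.01 = 16338.85
Landed cost = invoice 179333.42 + 16338.85 = 195672.27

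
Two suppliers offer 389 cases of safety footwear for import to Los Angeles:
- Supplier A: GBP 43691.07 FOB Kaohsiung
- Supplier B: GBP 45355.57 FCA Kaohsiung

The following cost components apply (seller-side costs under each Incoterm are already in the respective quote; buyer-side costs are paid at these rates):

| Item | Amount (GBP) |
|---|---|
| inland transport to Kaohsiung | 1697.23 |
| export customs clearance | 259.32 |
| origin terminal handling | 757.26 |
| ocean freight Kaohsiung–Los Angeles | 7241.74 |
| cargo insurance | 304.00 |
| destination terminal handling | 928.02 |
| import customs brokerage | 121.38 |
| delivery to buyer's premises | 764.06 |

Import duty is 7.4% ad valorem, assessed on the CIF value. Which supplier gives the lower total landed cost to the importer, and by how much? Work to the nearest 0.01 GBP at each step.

Supplier A is cheaper by GBP 2600.97

Supplier A (FOB):
CIF value = FOB price + freight + insurance = 43691.07 + 7241.74 + 304.00 = 51236.81
Import duty = 51236.81 × 7.4% = 3791.52
Buyer bears (A): 7241.74 + 304.00 + 928.02 + 121.38 + 764.06 = 9359.20
Landed cost (A) = invoice 43691.07 + 9359.20 + duty 3791.52 = 56841.79
Supplier B (FCA):
CIF value = FCA price + origin terminal + freight + insurance = 45355.57 + 757.26 + 7241.74 + 304.00 = 53658.57
Import duty = 53658.57 × 7.4% = 3970.73
Buyer bears (B): 757.26 + 7241.74 + 304.00 + 928.02 + 121.38 + 764.06 = 10116.46
Landed cost (B) = invoice 45355.57 + 10116.46 + duty 3970.73 = 59442.76
Difference = |56841.79 − 59442.76| = 2600.97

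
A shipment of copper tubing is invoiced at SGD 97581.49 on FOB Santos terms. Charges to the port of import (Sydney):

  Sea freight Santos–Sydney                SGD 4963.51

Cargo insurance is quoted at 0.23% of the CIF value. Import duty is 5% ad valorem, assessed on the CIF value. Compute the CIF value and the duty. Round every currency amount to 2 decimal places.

CIF value: SGD 102781.40; import duty: SGD 5139.07

Let C be the CIF value. C = FOB price + freight + 0.23% × C
C − 0.23% × C = 97581.49 + 4963.51
0.9977 × C = 102545.00
C = 102545.00 / 0.9977 = 102781.40
Insurance premium = 0.23% × 102781.40 = 236.40
Import duty = 102781.40 × 5% = 5139.07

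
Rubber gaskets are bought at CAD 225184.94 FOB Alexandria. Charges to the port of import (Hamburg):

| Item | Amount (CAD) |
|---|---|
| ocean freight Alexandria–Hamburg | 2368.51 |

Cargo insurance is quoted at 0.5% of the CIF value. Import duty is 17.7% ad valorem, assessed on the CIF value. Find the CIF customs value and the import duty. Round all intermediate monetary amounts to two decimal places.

CIF value: CAD 228696.93; import duty: CAD 40479.36

Let C be the CIF value. C = FOB price + freight + 0.5% × C
C − 0.5% × C = 225184.94 + 2368.51
0.995 × C = 227553.45
C = 227553.45 / 0.995 = 228696.93
Insurance premium = 0.5% × 228696.93 = 1143.48
Import duty = 228696.93 × 17.7% = 40479.36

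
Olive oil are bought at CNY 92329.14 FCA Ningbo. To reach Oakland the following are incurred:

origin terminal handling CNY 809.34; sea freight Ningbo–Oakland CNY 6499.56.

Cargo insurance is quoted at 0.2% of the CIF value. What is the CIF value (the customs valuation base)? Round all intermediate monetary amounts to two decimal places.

CIF value: CNY 99837.72

Let C be the CIF value. C = FCA price + pre-shipment costs + freight + 0.2% × C
C − 0.2% × C = 92329.14 + 809.34 + 6499.56
0.998 × C = 99638.04
C = 99638.04 / 0.998 = 99837.72
Insurance premium = 0.2% × 99837.72 = 199.68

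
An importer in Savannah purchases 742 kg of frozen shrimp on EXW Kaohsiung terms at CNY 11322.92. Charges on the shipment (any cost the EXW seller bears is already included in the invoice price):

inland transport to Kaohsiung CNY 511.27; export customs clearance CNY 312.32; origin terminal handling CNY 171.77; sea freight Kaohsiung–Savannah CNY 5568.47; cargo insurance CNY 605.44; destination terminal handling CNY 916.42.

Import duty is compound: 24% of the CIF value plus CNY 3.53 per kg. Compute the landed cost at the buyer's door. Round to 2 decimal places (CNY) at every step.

EXW: the seller makes goods available at their premises; the buyer bears all onward costs.
CIF value = EXW price + inland to port + export clearance + origin terminal + freight + insurance = 11322.92 + 511.27 + 312.32 + 171.77 + 5568.47 + 605.44 = 18492.19
Ad valorem component: 18492.19 × 24% = 4438.13
Specific component: 742 × 3.53 = 2619.26
Import duty = 4438.13 + 2619.26 = 7057.39
Buyer bears: inland to port 511.27 + export clearance 312.32 + origin terminal 171.77 + freight 5568.47 + insurance 605.44 + destination terminal 916.42 + duty 7057.39 = 15143.08
Landed cost = invoice 11322.92 + 15143.08 = 26466.00

Total landed cost: CNY 26466.00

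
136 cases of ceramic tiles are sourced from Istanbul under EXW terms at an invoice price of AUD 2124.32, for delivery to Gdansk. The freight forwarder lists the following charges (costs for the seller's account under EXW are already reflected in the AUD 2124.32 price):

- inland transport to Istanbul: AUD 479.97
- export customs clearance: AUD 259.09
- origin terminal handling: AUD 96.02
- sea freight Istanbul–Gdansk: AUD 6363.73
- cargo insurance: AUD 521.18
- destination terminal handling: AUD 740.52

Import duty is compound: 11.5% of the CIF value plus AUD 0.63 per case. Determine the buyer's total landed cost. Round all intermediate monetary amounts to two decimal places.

Total landed cost: AUD 11802.61

EXW: the seller makes goods available at their premises; the buyer bears all onward costs.
CIF value = EXW price + inland to port + export clearance + origin terminal + freight + insurance = 2124.32 + 479.97 + 259.09 + 96.02 + 6363.73 + 521.18 = 9844.31
Ad valorem component: 9844.31 × 11.5% = 1132.10
Specific component: 136 × 0.63 = 85.68
Import duty = 1132.10 + 85.68 = 1217.78
Buyer bears: inland to port 479.97 + export clearance 259.09 + origin terminal 96.02 + freight 6363.73 + insurance 521.18 + destination terminal 740.52 + duty 1217.78 = 9678.29
Landed cost = invoice 2124.32 + 9678.29 = 11802.61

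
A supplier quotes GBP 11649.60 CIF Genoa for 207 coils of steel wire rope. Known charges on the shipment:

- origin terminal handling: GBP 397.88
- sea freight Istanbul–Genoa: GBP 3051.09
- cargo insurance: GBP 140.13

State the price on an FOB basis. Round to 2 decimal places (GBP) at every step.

Not relevant to the conversion: origin terminal — on the seller under both CIF and FOB; already in the CIF price and stays in the FOB price.
From CIF to FOB, the seller no longer bears: freight, insurance.
FOB price = 11649.60 − 3051.09 − 140.13 = 8458.38

FOB price: GBP 8458.38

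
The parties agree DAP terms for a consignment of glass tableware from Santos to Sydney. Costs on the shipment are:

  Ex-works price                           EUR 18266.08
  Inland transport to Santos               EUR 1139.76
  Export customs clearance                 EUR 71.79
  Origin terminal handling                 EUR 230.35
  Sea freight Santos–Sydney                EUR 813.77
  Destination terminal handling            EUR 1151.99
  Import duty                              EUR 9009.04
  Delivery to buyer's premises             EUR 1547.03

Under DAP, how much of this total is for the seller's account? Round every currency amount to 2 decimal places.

DAP: the seller bears all costs to the named destination except import duty and clearance.
Seller's account: goods 18266.08 + inland to port 1139.76 + export clearance 71.79 + origin terminal 230.35 + freight 813.77 + destination terminal 1151.99 + delivery 1547.03 = 23220.77
Buyer's account: duty 9009.04 = 9009.04

Seller's account: EUR 23220.77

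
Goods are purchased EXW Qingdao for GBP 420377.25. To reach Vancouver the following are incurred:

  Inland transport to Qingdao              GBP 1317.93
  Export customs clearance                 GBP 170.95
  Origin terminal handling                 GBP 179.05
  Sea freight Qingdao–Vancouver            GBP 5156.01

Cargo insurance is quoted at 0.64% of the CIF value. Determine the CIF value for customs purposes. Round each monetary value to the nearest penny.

Let C be the CIF value. C = EXW price + pre-shipment costs + freight + 0.64% × C
C − 0.64% × C = 420377.25 + 1317.93 + 170.95 + 179.05 + 5156.01
0.9936 × C = 427201.19
C = 427201.19 / 0.9936 = 429952.89
Insurance premium = 0.64% × 429952.89 = 2751.70

CIF value: GBP 429952.89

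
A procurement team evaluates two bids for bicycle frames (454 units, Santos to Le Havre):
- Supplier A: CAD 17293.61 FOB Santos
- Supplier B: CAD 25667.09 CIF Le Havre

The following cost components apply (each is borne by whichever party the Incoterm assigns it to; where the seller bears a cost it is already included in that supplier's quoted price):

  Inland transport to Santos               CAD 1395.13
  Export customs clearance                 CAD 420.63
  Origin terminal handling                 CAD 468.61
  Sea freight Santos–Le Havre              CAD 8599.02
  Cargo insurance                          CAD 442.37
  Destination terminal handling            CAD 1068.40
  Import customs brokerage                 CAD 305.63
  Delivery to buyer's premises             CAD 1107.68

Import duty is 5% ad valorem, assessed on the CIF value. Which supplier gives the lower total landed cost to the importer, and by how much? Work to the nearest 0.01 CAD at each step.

Supplier B is cheaper by CAD 701.31

Supplier A (FOB):
CIF value = FOB price + freight + insurance = 17293.61 + 8599.02 + 442.37 = 26335.00
Import duty = 26335.00 × 5% = 1316.75
Buyer bears (A): 8599.02 + 442.37 + 1068.40 + 305.63 + 1107.68 = 11523.10
Landed cost (A) = invoice 17293.61 + 11523.10 + duty 1316.75 = 30133.46
Supplier B (CIF):
The CIF price already equals the CIF value: 25667.09
Import duty = 25667.09 × 5% = 1283.35
Buyer bears (B): 1068.40 + 305.63 + 1107.68 = 2481.71
Landed cost (B) = invoice 25667.09 + 2481.71 + duty 1283.35 = 29432.15
Difference = |30133.46 − 29432.15| = 701.31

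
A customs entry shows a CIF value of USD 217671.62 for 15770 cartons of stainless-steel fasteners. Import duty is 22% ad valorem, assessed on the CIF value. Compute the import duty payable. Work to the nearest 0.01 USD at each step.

Import duty = 217671.62 × 22% = 47887.76

Import duty: USD 47887.76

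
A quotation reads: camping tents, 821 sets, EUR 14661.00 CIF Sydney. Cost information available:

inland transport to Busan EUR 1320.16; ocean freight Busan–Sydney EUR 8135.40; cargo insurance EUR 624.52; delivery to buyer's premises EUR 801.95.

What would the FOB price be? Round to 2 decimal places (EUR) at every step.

Not relevant to the conversion: inland to port — on the seller under both CIF and FOB; already in the CIF price and stays in the FOB price. delivery — on the buyer under both terms; not part of either seller's price.
From CIF to FOB, the seller no longer bears: freight, insurance.
FOB price = 14661.00 − 8135.40 − 624.52 = 5901.08

FOB price: EUR 5901.08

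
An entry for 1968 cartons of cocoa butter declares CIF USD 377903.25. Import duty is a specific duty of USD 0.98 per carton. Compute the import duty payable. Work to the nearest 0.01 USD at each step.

Import duty: USD 1928.64

Import duty = 1968 × 0.98 = 1928.64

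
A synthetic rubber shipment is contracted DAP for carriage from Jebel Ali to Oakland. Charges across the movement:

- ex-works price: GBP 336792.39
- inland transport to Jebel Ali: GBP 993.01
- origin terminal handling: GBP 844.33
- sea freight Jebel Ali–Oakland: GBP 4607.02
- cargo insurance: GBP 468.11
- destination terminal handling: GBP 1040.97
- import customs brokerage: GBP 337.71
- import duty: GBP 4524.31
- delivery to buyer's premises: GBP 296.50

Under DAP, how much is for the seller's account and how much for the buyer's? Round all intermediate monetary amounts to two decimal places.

DAP: the seller bears all costs to the named destination except import duty and clearance.
Seller's account: goods 336792.39 + inland to port 993.01 + origin terminal 844.33 + freight 4607.02 + insurance 468.11 + destination terminal 1040.97 + delivery 296.50 = 345042.33
Buyer's account: brokerage 337.71 + duty 4524.31 = 4862.02

Seller: GBP 345042.33; buyer: GBP 4862.02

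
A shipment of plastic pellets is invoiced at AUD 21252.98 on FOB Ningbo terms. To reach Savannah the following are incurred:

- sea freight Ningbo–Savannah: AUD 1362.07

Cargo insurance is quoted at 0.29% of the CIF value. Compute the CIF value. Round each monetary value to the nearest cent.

Let C be the CIF value. C = FOB price + freight + 0.29% × C
C − 0.29% × C = 21252.98 + 1362.07
0.9971 × C = 22615.05
C = 22615.05 / 0.9971 = 22680.82
Insurance premium = 0.29% × 22680.82 = 65.77

CIF value: AUD 22680.82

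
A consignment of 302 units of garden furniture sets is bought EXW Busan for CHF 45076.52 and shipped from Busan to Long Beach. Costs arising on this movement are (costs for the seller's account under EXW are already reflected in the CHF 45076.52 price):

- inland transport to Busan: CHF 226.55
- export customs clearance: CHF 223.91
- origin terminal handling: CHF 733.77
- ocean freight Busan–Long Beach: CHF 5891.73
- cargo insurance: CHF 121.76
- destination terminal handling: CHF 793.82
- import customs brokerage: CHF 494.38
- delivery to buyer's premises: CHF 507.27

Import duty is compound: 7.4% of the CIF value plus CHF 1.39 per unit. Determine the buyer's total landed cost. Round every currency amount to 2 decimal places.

Total landed cost: CHF 58357.78

EXW: the seller makes goods available at their premises; the buyer bears all onward costs.
CIF value = EXW price + inland to port + export clearance + origin terminal + freight + insurance = 45076.52 + 226.55 + 223.91 + 733.77 + 5891.73 + 121.76 = 52274.24
Ad valorem component: 52274.24 × 7.4% = 3868.29
Specific component: 302 × 1.39 = 419.78
Import duty = 3868.29 + 419.78 = 4288.07
Buyer bears: inland to port 226.55 + export clearance 223.91 + origin terminal 733.77 + freight 5891.73 + insurance 121.76 + destination terminal 793.82 + brokerage 494.38 + delivery 507.27 + duty 4288.07 = 13281.26
Landed cost = invoice 45076.52 + 13281.26 = 58357.78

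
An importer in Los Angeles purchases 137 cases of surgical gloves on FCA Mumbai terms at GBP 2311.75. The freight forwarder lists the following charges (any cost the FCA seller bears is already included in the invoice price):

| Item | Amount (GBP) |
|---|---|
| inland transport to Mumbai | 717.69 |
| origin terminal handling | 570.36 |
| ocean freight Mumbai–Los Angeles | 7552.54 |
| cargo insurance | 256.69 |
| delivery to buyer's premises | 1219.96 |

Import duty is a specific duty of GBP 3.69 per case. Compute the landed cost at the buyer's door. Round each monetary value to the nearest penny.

FCA: the seller delivers export-cleared goods to the carrier; the buyer bears costs from that point.
Already in the invoice (seller's account under FCA): inland to port — exclude.
CIF value = FCA price + origin terminal + freight + insurance = 2311.75 + 570.36 + 7552.54 + 256.69 = 10691.34
Import duty = 137 × 3.69 = 505.53
Buyer bears: origin terminal 570.36 + freight 7552.54 + insurance 256.69 + delivery 1219.96 + duty 505.53 = 10105.08
Landed cost = invoice 2311.75 + 10105.08 = 12416.83

Total landed cost: GBP 12416.83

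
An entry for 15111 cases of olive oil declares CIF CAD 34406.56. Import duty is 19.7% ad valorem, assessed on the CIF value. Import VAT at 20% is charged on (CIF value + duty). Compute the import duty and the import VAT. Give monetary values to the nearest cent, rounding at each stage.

Import duty: CAD 6778.09; import VAT: CAD 8236.93

Import duty = 34406.56 × 19.7% = 6778.09
VAT base = CIF + duty = 34406.56 + 6778.09 = 41184.65
Import VAT = 41184.65 × 20% = 8236.93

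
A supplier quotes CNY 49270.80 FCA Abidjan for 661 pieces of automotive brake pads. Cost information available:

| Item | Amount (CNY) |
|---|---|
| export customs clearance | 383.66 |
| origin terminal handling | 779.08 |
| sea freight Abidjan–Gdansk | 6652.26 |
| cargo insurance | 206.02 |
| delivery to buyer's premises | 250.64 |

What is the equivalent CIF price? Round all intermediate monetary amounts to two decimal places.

CIF price: CNY 56908.16

Not relevant to the conversion: export clearance — on the seller under both FCA and CIF; already in the FCA price and stays in the CIF price. delivery — on the buyer under both terms; not part of either seller's price.
From FCA to CIF, the seller additionally bears: origin terminal, freight, insurance.
CIF price = 49270.80 + 779.08 + 6652.26 + 206.02 = 56908.16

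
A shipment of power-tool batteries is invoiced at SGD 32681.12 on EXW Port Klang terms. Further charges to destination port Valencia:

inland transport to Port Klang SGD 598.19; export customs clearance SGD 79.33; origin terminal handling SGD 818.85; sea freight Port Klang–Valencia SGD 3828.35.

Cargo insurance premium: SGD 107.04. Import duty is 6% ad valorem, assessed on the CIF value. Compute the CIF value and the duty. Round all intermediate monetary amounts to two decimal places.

CIF value: SGD 38112.88; import duty: SGD 2286.77

CIF = EXW price + pre-shipment costs + freight + insurance
CIF = 32681.12 + 598.19 + 79.33 + 818.85 + 3828.35 + 107.04 = 38112.88
Import duty = 38112.88 × 6% = 2286.77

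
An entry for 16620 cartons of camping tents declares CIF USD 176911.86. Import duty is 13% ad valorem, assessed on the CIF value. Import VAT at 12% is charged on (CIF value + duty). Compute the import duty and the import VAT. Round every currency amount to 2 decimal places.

Import duty = 176911.86 × 13% = 22998.54
VAT base = CIF + duty = 176911.86 + 22998.54 = 199910.40
Import VAT = 199910.40 × 12% = 23989.25

Import duty: USD 22998.54; import VAT: USD 23989.25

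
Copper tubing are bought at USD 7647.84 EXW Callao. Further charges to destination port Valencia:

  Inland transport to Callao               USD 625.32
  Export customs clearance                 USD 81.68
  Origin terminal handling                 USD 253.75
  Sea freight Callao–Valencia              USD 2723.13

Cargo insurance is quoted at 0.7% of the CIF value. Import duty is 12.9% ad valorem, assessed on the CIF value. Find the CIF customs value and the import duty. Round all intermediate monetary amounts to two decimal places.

CIF value: USD 11411.60; import duty: USD 1472.10

Let C be the CIF value. C = EXW price + pre-shipment costs + freight + 0.7% × C
C − 0.7% × C = 7647.84 + 625.32 + 81.68 + 253.75 + 2723.13
0.993 × C = 11331.72
C = 11331.72 / 0.993 = 11411.60
Insurance premium = 0.7% × 11411.60 = 79.88
Import duty = 11411.60 × 12.9% = 1472.10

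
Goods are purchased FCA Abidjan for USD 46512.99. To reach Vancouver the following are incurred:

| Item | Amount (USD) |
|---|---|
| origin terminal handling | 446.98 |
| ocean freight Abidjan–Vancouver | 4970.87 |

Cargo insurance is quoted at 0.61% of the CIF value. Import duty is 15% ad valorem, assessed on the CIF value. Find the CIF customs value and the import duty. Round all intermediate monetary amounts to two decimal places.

Let C be the CIF value. C = FCA price + pre-shipment costs + freight + 0.61% × C
C − 0.61% × C = 46512.99 + 446.98 + 4970.87
0.9939 × C = 51930.84
C = 51930.84 / 0.9939 = 52249.56
Insurance premium = 0.61% × 52249.56 = 318.72
Import duty = 52249.56 × 15% = 7837.43

CIF value: USD 52249.56; import duty: USD 7837.43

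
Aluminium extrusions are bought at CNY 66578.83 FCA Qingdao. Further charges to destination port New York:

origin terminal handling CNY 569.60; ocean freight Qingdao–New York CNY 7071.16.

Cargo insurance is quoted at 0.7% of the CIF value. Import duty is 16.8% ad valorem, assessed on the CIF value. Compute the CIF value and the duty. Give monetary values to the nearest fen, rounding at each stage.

CIF value: CNY 74742.79; import duty: CNY 12556.79

Let C be the CIF value. C = FCA price + pre-shipment costs + freight + 0.7% × C
C − 0.7% × C = 66578.83 + 569.60 + 7071.16
0.993 × C = 74219.59
C = 74219.59 / 0.993 = 74742.79
Insurance premium = 0.7% × 74742.79 = 523.20
Import duty = 74742.79 × 16.8% = 12556.79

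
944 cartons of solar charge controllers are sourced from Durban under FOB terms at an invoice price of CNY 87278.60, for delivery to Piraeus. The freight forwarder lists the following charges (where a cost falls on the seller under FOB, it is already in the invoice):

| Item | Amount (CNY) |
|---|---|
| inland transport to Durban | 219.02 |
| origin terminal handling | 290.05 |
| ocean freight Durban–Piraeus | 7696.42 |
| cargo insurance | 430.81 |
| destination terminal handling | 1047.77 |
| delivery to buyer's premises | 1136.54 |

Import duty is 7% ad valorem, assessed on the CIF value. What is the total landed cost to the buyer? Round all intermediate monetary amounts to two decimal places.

FOB: the seller bears costs until goods are on board at the origin port; the buyer bears freight, insurance and all costs thereafter.
Already in the invoice (seller's account under FOB): inland to port, origin terminal — exclude.
CIF value = FOB price + freight + insurance = 87278.60 + 7696.42 + 430.81 = 95405.83
Import duty = 95405.83 × 7% = 6678.41
Buyer bears: freight 7696.42 + insurance 430.81 + destination terminal 1047.77 + delivery 1136.54 + duty 6678.41 = 16989.95
Landed cost = invoice 87278.60 + 16989.95 = 104268.55

Total landed cost: CNY 104268.55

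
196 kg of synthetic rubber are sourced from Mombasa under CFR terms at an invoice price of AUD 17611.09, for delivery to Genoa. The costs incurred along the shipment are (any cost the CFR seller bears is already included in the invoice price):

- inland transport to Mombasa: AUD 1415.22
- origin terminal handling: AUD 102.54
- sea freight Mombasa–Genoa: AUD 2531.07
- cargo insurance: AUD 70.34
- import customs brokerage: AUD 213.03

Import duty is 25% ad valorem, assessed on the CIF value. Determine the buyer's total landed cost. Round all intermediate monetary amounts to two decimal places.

CFR: the seller pays costs through ocean freight to the destination port, but not insurance.
Already in the invoice (seller's account under CFR): inland to port, origin terminal, freight — exclude.
CIF value = CFR price + insurance = 17611.09 + 70.34 = 17681.43
Import duty = 17681.43 × 25% = 4420.36
Buyer bears: insurance 70.34 + brokerage 213.03 + duty 4420.36 = 4703.73
Landed cost = invoice 17611.09 + 4703.73 = 22314.82

Total landed cost: AUD 22314.82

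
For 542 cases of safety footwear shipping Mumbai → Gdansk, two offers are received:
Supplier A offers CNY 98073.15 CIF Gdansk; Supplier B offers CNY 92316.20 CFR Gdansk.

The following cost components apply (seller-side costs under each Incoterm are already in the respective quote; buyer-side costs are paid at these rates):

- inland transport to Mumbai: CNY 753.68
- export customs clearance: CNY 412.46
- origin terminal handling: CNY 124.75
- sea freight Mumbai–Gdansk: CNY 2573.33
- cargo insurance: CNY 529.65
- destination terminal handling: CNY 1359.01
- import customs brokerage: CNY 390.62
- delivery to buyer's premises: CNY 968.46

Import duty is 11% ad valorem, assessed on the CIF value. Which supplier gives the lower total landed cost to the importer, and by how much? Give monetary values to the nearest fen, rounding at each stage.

Supplier B is cheaper by CNY 5802.31

Supplier A (CIF):
The CIF price already equals the CIF value: 98073.15
Import duty = 98073.15 × 11% = 10788.05
Buyer bears (A): 1359.01 + 390.62 + 968.46 = 2718.09
Landed cost (A) = invoice 98073.15 + 2718.09 + duty 10788.05 = 111579.29
Supplier B (CFR):
CIF value = CFR price + insurance = 92316.20 + 529.65 = 92845.85
Import duty = 92845.85 × 11% = 10213.04
Buyer bears (B): 529.65 + 1359.01 + 390.62 + 968.46 = 3247.74
Landed cost (B) = invoice 92316.20 + 3247.74 + duty 10213.04 = 105776.98
Difference = |111579.29 − 105776.98| = 5802.31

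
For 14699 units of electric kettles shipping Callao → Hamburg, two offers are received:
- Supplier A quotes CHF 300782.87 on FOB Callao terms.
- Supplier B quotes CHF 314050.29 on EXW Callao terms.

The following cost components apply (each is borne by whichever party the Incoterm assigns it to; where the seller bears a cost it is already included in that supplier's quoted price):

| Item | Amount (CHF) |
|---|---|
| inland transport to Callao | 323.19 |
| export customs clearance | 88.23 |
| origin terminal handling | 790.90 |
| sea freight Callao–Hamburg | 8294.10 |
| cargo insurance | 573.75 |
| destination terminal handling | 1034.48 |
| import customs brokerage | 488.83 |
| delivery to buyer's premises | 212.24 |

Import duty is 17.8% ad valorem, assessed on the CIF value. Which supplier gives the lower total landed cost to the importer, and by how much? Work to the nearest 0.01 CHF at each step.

Supplier A is cheaper by CHF 17045.35

Supplier A (FOB):
CIF value = FOB price + freight + insurance = 300782.87 + 8294.10 + 573.75 = 309650.72
Import duty = 309650.72 × 17.8% = 55117.83
Buyer bears (A): 8294.10 + 573.75 + 1034.48 + 488.83 + 212.24 = 10603.40
Landed cost (A) = invoice 300782.87 + 10603.40 + duty 55117.83 = 366504.10
Supplier B (EXW):
CIF value = EXW price + inland to port + export clearance + origin terminal + freight + insurance = 314050.29 + 323.19 + 88.23 + 790.90 + 8294.10 + 573.75 = 324120.46
Import duty = 324120.46 × 17.8% = 57693.44
Buyer bears (B): 323.19 + 88.23 + 790.90 + 8294.10 + 573.75 + 1034.48 + 488.83 + 212.24 = 11805.72
Landed cost (B) = invoice 314050.29 + 11805.72 + duty 57693.44 = 383549.45
Difference = |366504.10 − 383549.45| = 17045.35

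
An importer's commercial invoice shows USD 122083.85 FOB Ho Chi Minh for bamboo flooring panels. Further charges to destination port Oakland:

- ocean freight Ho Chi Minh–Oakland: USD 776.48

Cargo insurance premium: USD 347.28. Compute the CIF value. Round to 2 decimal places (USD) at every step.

CIF = FOB price + freight + insurance
CIF = 122083.85 + 776.48 + 347.28 = 123207.61

CIF value: USD 123207.61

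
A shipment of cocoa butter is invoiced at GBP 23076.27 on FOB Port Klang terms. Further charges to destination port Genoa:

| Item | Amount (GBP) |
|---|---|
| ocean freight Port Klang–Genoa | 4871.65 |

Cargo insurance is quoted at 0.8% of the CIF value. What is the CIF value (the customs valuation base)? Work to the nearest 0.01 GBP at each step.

CIF value: GBP 28173.31

Let C be the CIF value. C = FOB price + freight + 0.8% × C
C − 0.8% × C = 23076.27 + 4871.65
0.992 × C = 27947.92
C = 27947.92 / 0.992 = 28173.31
Insurance premium = 0.8% × 28173.31 = 225.39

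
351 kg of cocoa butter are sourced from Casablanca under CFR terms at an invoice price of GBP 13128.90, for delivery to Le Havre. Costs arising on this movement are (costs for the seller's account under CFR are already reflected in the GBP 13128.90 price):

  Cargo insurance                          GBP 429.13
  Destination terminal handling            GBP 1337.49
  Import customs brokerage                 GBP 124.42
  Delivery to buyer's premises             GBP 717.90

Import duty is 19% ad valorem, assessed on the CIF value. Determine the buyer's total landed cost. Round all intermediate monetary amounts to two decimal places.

Total landed cost: GBP 18313.87

CFR: the seller pays costs through ocean freight to the destination port, but not insurance.
CIF value = CFR price + insurance = 13128.90 + 429.13 = 13558.03
Import duty = 13558.03 × 19% = 2576.03
Buyer bears: insurance 429.13 + destination terminal 1337.49 + brokerage 124.42 + delivery 717.90 + duty 2576.03 = 5184.97
Landed cost = invoice 13128.90 + 5184.97 = 18313.87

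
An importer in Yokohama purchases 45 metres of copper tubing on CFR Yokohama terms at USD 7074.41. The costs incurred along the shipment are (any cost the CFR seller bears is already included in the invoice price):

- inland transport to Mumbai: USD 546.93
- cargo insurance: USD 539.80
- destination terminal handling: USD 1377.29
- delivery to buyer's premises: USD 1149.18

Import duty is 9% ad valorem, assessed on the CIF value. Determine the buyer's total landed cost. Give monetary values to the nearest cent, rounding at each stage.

CFR: the seller pays costs through ocean freight to the destination port, but not insurance.
Already in the invoice (seller's account under CFR): inland to port — exclude.
CIF value = CFR price + insurance = 7074.41 + 539.80 = 7614.21
Import duty = 7614.21 × 9% = 685.28
Buyer bears: insurance 539.80 + destination terminal 1377.29 + delivery 1149.18 + duty 685.28 = 3751.55
Landed cost = invoice 7074.41 + 3751.55 = 10825.96

Total landed cost: USD 10825.96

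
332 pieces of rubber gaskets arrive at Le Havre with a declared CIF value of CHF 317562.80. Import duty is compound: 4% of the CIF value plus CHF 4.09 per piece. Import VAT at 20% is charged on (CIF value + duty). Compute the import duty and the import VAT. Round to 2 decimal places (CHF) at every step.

Ad valorem component: 317562.80 × 4% = 12702.51
Specific component: 332 × 4.09 = 1357.88
Import duty = 12702.51 + 1357.88 = 14060.39
VAT base = CIF + duty = 317562.80 + 14060.39 = 331623.19
Import VAT = 331623.19 × 20% = 66324.64

Import duty: CHF 14060.39; import VAT: CHF 66324.64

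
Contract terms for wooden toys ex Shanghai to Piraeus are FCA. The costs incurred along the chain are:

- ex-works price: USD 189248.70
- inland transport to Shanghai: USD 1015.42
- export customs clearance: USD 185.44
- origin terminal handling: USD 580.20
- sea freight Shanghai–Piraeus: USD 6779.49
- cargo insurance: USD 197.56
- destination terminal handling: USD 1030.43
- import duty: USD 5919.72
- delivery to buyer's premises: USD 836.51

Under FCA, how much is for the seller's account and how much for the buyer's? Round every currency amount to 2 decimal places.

FCA: the seller delivers export-cleared goods to the carrier; the buyer bears costs from that point.
Seller's account: goods 189248.70 + inland to port 1015.42 + export clearance 185.44 = 190449.56
Buyer's account: origin terminal 580.20 + freight 6779.49 + insurance 197.56 + destination terminal 1030.43 + duty 5919.72 + delivery 836.51 = 15343.91

Seller: USD 190449.56; buyer: USD 15343.91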